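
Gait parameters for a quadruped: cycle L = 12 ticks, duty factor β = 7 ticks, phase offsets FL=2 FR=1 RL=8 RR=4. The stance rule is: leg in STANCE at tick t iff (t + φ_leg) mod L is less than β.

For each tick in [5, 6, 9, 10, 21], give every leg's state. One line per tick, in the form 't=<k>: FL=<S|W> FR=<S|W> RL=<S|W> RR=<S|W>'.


t=5: FL=W FR=S RL=S RR=W
t=6: FL=W FR=W RL=S RR=W
t=9: FL=W FR=W RL=S RR=S
t=10: FL=S FR=W RL=S RR=S
t=21: FL=W FR=W RL=S RR=S

t=5: phase=(7,6,1,9) vs β=7 → FL=W FR=S RL=S RR=W
t=6: phase=(8,7,2,10) vs β=7 → FL=W FR=W RL=S RR=W
t=9: phase=(11,10,5,1) vs β=7 → FL=W FR=W RL=S RR=S
t=10: phase=(0,11,6,2) vs β=7 → FL=S FR=W RL=S RR=S
t=21: phase=(11,10,5,1) vs β=7 → FL=W FR=W RL=S RR=S


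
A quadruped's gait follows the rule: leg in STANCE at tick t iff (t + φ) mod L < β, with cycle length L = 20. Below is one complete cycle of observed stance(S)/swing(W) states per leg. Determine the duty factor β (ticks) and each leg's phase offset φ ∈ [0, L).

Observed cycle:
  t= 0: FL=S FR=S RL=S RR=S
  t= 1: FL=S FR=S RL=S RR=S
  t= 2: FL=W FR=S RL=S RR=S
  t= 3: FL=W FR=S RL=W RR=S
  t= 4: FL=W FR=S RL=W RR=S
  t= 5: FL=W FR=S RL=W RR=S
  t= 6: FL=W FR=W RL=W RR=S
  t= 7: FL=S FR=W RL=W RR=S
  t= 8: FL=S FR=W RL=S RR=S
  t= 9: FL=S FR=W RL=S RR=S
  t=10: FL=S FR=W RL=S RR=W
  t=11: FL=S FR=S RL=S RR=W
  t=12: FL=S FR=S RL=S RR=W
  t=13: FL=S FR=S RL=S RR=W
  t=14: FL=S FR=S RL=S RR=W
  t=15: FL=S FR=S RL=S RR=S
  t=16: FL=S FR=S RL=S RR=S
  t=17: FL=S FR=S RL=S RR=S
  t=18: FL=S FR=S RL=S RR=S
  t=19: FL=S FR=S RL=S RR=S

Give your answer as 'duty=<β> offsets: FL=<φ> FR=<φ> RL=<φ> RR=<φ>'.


duty=15 offsets: FL=13 FR=9 RL=12 RR=5

duty β = stance ticks per leg = 15
FL: stance ticks = 15; W→S at t=7 → φ=13
FR: stance ticks = 15; W→S at t=11 → φ=9
RL: stance ticks = 15; W→S at t=8 → φ=12
RR: stance ticks = 15; W→S at t=15 → φ=5


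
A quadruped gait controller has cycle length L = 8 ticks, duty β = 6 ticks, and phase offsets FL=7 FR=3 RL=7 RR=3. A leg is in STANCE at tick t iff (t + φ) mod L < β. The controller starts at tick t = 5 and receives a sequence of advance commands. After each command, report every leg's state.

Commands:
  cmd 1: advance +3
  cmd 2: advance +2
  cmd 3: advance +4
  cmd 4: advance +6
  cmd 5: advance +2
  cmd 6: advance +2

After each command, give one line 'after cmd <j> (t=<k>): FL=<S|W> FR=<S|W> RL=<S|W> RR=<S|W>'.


after cmd 1 (t=8): FL=W FR=S RL=W RR=S
after cmd 2 (t=10): FL=S FR=S RL=S RR=S
after cmd 3 (t=14): FL=S FR=S RL=S RR=S
after cmd 4 (t=20): FL=S FR=W RL=S RR=W
after cmd 5 (t=22): FL=S FR=S RL=S RR=S
after cmd 6 (t=24): FL=W FR=S RL=W RR=S

start t=5: FL=S FR=S RL=S RR=S
cmd 1: advance +3 → t=8, phase=(7,3,7,3) → FL=W FR=S RL=W RR=S
cmd 2: advance +2 → t=10, phase=(1,5,1,5) → FL=S FR=S RL=S RR=S
cmd 3: advance +4 → t=14, phase=(5,1,5,1) → FL=S FR=S RL=S RR=S
cmd 4: advance +6 → t=20, phase=(3,7,3,7) → FL=S FR=W RL=S RR=W
cmd 5: advance +2 → t=22, phase=(5,1,5,1) → FL=S FR=S RL=S RR=S
cmd 6: advance +2 → t=24, phase=(7,3,7,3) → FL=W FR=S RL=W RR=S


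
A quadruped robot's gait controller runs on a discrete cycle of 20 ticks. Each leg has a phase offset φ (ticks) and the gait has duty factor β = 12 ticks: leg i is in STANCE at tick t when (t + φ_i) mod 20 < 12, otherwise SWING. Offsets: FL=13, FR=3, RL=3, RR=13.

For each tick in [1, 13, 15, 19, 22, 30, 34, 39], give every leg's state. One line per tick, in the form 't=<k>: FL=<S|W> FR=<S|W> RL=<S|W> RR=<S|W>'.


t=1: phase=(14,4,4,14) vs β=12 → FL=W FR=S RL=S RR=W
t=13: phase=(6,16,16,6) vs β=12 → FL=S FR=W RL=W RR=S
t=15: phase=(8,18,18,8) vs β=12 → FL=S FR=W RL=W RR=S
t=19: phase=(12,2,2,12) vs β=12 → FL=W FR=S RL=S RR=W
t=22: phase=(15,5,5,15) vs β=12 → FL=W FR=S RL=S RR=W
t=30: phase=(3,13,13,3) vs β=12 → FL=S FR=W RL=W RR=S
t=34: phase=(7,17,17,7) vs β=12 → FL=S FR=W RL=W RR=S
t=39: phase=(12,2,2,12) vs β=12 → FL=W FR=S RL=S RR=W

t=1: FL=W FR=S RL=S RR=W
t=13: FL=S FR=W RL=W RR=S
t=15: FL=S FR=W RL=W RR=S
t=19: FL=W FR=S RL=S RR=W
t=22: FL=W FR=S RL=S RR=W
t=30: FL=S FR=W RL=W RR=S
t=34: FL=S FR=W RL=W RR=S
t=39: FL=W FR=S RL=S RR=W


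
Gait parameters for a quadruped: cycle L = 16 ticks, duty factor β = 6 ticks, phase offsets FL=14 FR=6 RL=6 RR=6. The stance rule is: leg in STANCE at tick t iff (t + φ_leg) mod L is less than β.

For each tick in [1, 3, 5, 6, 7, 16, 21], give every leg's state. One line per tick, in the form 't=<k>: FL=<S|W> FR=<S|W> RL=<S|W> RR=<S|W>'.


t=1: phase=(15,7,7,7) vs β=6 → FL=W FR=W RL=W RR=W
t=3: phase=(1,9,9,9) vs β=6 → FL=S FR=W RL=W RR=W
t=5: phase=(3,11,11,11) vs β=6 → FL=S FR=W RL=W RR=W
t=6: phase=(4,12,12,12) vs β=6 → FL=S FR=W RL=W RR=W
t=7: phase=(5,13,13,13) vs β=6 → FL=S FR=W RL=W RR=W
t=16: phase=(14,6,6,6) vs β=6 → FL=W FR=W RL=W RR=W
t=21: phase=(3,11,11,11) vs β=6 → FL=S FR=W RL=W RR=W

t=1: FL=W FR=W RL=W RR=W
t=3: FL=S FR=W RL=W RR=W
t=5: FL=S FR=W RL=W RR=W
t=6: FL=S FR=W RL=W RR=W
t=7: FL=S FR=W RL=W RR=W
t=16: FL=W FR=W RL=W RR=W
t=21: FL=S FR=W RL=W RR=W


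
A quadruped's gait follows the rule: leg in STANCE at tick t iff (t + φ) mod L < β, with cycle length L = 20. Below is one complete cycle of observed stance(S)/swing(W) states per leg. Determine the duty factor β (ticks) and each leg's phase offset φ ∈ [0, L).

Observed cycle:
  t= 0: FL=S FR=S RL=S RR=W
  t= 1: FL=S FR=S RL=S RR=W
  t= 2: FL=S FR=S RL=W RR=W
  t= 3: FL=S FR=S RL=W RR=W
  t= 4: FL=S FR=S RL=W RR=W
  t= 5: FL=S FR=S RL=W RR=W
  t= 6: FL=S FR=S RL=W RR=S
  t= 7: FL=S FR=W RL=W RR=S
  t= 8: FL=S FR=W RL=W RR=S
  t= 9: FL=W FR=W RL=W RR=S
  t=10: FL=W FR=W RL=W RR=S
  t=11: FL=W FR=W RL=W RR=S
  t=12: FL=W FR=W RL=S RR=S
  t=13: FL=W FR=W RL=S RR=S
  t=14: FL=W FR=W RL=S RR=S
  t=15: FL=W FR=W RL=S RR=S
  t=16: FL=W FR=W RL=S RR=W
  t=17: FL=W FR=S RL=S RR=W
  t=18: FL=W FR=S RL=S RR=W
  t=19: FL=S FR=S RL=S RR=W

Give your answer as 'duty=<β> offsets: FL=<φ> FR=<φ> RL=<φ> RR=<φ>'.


duty β = stance ticks per leg = 10
FL: stance ticks = 10; W→S at t=19 → φ=1
FR: stance ticks = 10; W→S at t=17 → φ=3
RL: stance ticks = 10; W→S at t=12 → φ=8
RR: stance ticks = 10; W→S at t=6 → φ=14

duty=10 offsets: FL=1 FR=3 RL=8 RR=14


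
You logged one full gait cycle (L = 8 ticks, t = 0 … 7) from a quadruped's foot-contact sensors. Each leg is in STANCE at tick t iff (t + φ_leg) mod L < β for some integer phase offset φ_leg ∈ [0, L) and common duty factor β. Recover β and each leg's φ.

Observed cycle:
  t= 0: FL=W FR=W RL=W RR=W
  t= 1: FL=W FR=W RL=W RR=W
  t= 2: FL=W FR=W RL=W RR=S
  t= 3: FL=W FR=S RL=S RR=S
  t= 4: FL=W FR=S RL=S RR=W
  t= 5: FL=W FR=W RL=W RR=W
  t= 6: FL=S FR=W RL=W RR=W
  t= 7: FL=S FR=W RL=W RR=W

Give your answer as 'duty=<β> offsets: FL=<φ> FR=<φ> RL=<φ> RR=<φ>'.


duty=2 offsets: FL=2 FR=5 RL=5 RR=6

duty β = stance ticks per leg = 2
FL: stance ticks = 2; W→S at t=6 → φ=2
FR: stance ticks = 2; W→S at t=3 → φ=5
RL: stance ticks = 2; W→S at t=3 → φ=5
RR: stance ticks = 2; W→S at t=2 → φ=6


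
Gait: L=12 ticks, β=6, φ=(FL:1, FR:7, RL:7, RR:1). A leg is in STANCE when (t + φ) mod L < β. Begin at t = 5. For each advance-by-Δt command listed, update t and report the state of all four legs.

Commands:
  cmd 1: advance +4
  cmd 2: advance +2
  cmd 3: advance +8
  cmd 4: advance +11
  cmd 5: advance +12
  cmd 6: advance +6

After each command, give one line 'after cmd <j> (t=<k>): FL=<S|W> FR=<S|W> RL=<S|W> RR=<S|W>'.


start t=5: FL=W FR=S RL=S RR=W
cmd 1: advance +4 → t=9, phase=(10,4,4,10) → FL=W FR=S RL=S RR=W
cmd 2: advance +2 → t=11, phase=(0,6,6,0) → FL=S FR=W RL=W RR=S
cmd 3: advance +8 → t=19, phase=(8,2,2,8) → FL=W FR=S RL=S RR=W
cmd 4: advance +11 → t=30, phase=(7,1,1,7) → FL=W FR=S RL=S RR=W
cmd 5: advance +12 → t=42, phase=(7,1,1,7) → FL=W FR=S RL=S RR=W
cmd 6: advance +6 → t=48, phase=(1,7,7,1) → FL=S FR=W RL=W RR=S

after cmd 1 (t=9): FL=W FR=S RL=S RR=W
after cmd 2 (t=11): FL=S FR=W RL=W RR=S
after cmd 3 (t=19): FL=W FR=S RL=S RR=W
after cmd 4 (t=30): FL=W FR=S RL=S RR=W
after cmd 5 (t=42): FL=W FR=S RL=S RR=W
after cmd 6 (t=48): FL=S FR=W RL=W RR=S


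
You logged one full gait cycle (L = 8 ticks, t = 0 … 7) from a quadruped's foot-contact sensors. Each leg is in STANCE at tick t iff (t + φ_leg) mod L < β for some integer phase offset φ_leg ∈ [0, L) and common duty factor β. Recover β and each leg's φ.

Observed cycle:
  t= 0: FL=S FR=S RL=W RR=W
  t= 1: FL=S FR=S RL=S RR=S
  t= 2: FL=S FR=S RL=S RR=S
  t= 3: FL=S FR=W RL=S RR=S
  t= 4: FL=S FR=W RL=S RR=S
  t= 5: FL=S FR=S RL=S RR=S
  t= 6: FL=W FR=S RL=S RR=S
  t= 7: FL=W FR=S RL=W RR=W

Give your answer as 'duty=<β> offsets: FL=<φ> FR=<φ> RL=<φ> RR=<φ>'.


duty β = stance ticks per leg = 6
FL: stance ticks = 6; W→S at t=0 → φ=0
FR: stance ticks = 6; W→S at t=5 → φ=3
RL: stance ticks = 6; W→S at t=1 → φ=7
RR: stance ticks = 6; W→S at t=1 → φ=7

duty=6 offsets: FL=0 FR=3 RL=7 RR=7


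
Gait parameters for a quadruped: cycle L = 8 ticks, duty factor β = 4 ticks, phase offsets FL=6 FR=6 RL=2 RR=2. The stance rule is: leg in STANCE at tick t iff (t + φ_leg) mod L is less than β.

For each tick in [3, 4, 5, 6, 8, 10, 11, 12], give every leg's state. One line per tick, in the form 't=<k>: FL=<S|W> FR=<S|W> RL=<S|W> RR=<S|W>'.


t=3: FL=S FR=S RL=W RR=W
t=4: FL=S FR=S RL=W RR=W
t=5: FL=S FR=S RL=W RR=W
t=6: FL=W FR=W RL=S RR=S
t=8: FL=W FR=W RL=S RR=S
t=10: FL=S FR=S RL=W RR=W
t=11: FL=S FR=S RL=W RR=W
t=12: FL=S FR=S RL=W RR=W

t=3: phase=(1,1,5,5) vs β=4 → FL=S FR=S RL=W RR=W
t=4: phase=(2,2,6,6) vs β=4 → FL=S FR=S RL=W RR=W
t=5: phase=(3,3,7,7) vs β=4 → FL=S FR=S RL=W RR=W
t=6: phase=(4,4,0,0) vs β=4 → FL=W FR=W RL=S RR=S
t=8: phase=(6,6,2,2) vs β=4 → FL=W FR=W RL=S RR=S
t=10: phase=(0,0,4,4) vs β=4 → FL=S FR=S RL=W RR=W
t=11: phase=(1,1,5,5) vs β=4 → FL=S FR=S RL=W RR=W
t=12: phase=(2,2,6,6) vs β=4 → FL=S FR=S RL=W RR=W


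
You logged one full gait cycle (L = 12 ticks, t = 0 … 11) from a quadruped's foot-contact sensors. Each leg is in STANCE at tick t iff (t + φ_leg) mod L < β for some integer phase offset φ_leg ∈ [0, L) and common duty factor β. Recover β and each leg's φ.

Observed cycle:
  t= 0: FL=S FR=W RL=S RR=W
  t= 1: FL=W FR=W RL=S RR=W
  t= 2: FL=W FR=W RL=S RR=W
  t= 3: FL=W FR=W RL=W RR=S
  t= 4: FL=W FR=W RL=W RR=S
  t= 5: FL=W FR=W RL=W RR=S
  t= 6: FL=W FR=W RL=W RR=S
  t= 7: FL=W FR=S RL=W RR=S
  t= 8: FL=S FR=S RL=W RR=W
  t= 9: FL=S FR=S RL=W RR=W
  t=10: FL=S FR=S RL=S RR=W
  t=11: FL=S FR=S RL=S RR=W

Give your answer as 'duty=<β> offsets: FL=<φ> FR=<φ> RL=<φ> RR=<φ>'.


duty β = stance ticks per leg = 5
FL: stance ticks = 5; W→S at t=8 → φ=4
FR: stance ticks = 5; W→S at t=7 → φ=5
RL: stance ticks = 5; W→S at t=10 → φ=2
RR: stance ticks = 5; W→S at t=3 → φ=9

duty=5 offsets: FL=4 FR=5 RL=2 RR=9


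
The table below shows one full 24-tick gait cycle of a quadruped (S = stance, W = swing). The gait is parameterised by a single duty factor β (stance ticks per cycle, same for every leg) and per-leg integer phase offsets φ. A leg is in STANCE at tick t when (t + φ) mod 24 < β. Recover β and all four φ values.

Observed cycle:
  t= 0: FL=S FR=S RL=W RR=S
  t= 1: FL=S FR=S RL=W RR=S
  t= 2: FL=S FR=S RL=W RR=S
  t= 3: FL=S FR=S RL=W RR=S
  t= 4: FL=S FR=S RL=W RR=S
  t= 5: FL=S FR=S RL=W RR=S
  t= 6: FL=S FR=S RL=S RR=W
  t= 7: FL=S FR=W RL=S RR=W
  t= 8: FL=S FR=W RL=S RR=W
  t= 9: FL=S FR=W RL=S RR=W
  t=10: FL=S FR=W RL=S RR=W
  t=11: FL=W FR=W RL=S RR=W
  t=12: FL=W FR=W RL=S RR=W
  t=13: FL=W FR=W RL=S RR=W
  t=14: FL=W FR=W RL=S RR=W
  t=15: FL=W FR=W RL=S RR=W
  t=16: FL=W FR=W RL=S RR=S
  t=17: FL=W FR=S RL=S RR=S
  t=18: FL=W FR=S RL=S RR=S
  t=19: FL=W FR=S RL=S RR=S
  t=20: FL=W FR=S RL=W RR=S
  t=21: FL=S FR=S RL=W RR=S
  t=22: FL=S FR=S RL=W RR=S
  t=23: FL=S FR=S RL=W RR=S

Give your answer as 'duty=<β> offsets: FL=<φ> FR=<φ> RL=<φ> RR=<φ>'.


duty=14 offsets: FL=3 FR=7 RL=18 RR=8

duty β = stance ticks per leg = 14
FL: stance ticks = 14; W→S at t=21 → φ=3
FR: stance ticks = 14; W→S at t=17 → φ=7
RL: stance ticks = 14; W→S at t=6 → φ=18
RR: stance ticks = 14; W→S at t=16 → φ=8


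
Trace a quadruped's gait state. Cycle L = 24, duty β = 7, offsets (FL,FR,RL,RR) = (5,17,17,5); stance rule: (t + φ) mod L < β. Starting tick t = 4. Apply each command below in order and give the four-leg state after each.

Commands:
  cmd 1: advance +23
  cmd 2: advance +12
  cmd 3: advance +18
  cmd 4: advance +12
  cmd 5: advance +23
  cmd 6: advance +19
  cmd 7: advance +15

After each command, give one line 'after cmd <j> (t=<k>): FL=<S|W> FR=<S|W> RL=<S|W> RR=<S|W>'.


after cmd 1 (t=27): FL=W FR=W RL=W RR=W
after cmd 2 (t=39): FL=W FR=W RL=W RR=W
after cmd 3 (t=57): FL=W FR=S RL=S RR=W
after cmd 4 (t=69): FL=S FR=W RL=W RR=S
after cmd 5 (t=92): FL=S FR=W RL=W RR=S
after cmd 6 (t=111): FL=W FR=W RL=W RR=W
after cmd 7 (t=126): FL=W FR=W RL=W RR=W

start t=4: FL=W FR=W RL=W RR=W
cmd 1: advance +23 → t=27, phase=(8,20,20,8) → FL=W FR=W RL=W RR=W
cmd 2: advance +12 → t=39, phase=(20,8,8,20) → FL=W FR=W RL=W RR=W
cmd 3: advance +18 → t=57, phase=(14,2,2,14) → FL=W FR=S RL=S RR=W
cmd 4: advance +12 → t=69, phase=(2,14,14,2) → FL=S FR=W RL=W RR=S
cmd 5: advance +23 → t=92, phase=(1,13,13,1) → FL=S FR=W RL=W RR=S
cmd 6: advance +19 → t=111, phase=(20,8,8,20) → FL=W FR=W RL=W RR=W
cmd 7: advance +15 → t=126, phase=(11,23,23,11) → FL=W FR=W RL=W RR=W


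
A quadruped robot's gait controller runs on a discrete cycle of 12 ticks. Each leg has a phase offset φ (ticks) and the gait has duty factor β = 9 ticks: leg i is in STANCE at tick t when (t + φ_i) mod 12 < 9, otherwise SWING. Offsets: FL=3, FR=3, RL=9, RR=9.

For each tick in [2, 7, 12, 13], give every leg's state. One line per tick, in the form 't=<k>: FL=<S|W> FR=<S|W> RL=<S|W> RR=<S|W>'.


t=2: FL=S FR=S RL=W RR=W
t=7: FL=W FR=W RL=S RR=S
t=12: FL=S FR=S RL=W RR=W
t=13: FL=S FR=S RL=W RR=W

t=2: phase=(5,5,11,11) vs β=9 → FL=S FR=S RL=W RR=W
t=7: phase=(10,10,4,4) vs β=9 → FL=W FR=W RL=S RR=S
t=12: phase=(3,3,9,9) vs β=9 → FL=S FR=S RL=W RR=W
t=13: phase=(4,4,10,10) vs β=9 → FL=S FR=S RL=W RR=W


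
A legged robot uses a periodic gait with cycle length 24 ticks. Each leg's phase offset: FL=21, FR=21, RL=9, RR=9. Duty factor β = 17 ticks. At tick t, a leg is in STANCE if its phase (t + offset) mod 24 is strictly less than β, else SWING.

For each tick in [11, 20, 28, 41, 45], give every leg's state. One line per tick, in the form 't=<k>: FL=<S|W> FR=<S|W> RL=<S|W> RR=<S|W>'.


t=11: FL=S FR=S RL=W RR=W
t=20: FL=W FR=W RL=S RR=S
t=28: FL=S FR=S RL=S RR=S
t=41: FL=S FR=S RL=S RR=S
t=45: FL=W FR=W RL=S RR=S

t=11: phase=(8,8,20,20) vs β=17 → FL=S FR=S RL=W RR=W
t=20: phase=(17,17,5,5) vs β=17 → FL=W FR=W RL=S RR=S
t=28: phase=(1,1,13,13) vs β=17 → FL=S FR=S RL=S RR=S
t=41: phase=(14,14,2,2) vs β=17 → FL=S FR=S RL=S RR=S
t=45: phase=(18,18,6,6) vs β=17 → FL=W FR=W RL=S RR=S


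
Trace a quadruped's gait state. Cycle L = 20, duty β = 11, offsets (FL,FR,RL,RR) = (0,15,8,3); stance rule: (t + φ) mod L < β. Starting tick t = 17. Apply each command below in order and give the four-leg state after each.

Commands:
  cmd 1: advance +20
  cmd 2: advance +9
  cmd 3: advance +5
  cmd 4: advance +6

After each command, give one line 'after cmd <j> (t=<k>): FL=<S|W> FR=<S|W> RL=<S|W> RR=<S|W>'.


start t=17: FL=W FR=W RL=S RR=S
cmd 1: advance +20 → t=37, phase=(17,12,5,0) → FL=W FR=W RL=S RR=S
cmd 2: advance +9 → t=46, phase=(6,1,14,9) → FL=S FR=S RL=W RR=S
cmd 3: advance +5 → t=51, phase=(11,6,19,14) → FL=W FR=S RL=W RR=W
cmd 4: advance +6 → t=57, phase=(17,12,5,0) → FL=W FR=W RL=S RR=S

after cmd 1 (t=37): FL=W FR=W RL=S RR=S
after cmd 2 (t=46): FL=S FR=S RL=W RR=S
after cmd 3 (t=51): FL=W FR=S RL=W RR=W
after cmd 4 (t=57): FL=W FR=W RL=S RR=S


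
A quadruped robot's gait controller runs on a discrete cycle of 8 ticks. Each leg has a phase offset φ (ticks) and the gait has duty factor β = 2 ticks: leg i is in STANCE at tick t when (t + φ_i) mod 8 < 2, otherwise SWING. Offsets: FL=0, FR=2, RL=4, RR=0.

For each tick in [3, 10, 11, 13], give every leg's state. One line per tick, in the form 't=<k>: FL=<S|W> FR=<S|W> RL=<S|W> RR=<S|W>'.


t=3: FL=W FR=W RL=W RR=W
t=10: FL=W FR=W RL=W RR=W
t=11: FL=W FR=W RL=W RR=W
t=13: FL=W FR=W RL=S RR=W

t=3: phase=(3,5,7,3) vs β=2 → FL=W FR=W RL=W RR=W
t=10: phase=(2,4,6,2) vs β=2 → FL=W FR=W RL=W RR=W
t=11: phase=(3,5,7,3) vs β=2 → FL=W FR=W RL=W RR=W
t=13: phase=(5,7,1,5) vs β=2 → FL=W FR=W RL=S RR=W


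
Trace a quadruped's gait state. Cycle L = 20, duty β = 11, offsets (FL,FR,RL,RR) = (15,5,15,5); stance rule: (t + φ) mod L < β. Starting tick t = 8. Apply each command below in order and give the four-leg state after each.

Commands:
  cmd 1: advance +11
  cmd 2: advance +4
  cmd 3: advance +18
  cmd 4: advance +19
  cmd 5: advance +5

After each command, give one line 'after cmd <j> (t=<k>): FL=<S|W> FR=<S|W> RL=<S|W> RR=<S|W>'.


after cmd 1 (t=19): FL=W FR=S RL=W RR=S
after cmd 2 (t=23): FL=W FR=S RL=W RR=S
after cmd 3 (t=41): FL=W FR=S RL=W RR=S
after cmd 4 (t=60): FL=W FR=S RL=W RR=S
after cmd 5 (t=65): FL=S FR=S RL=S RR=S

start t=8: FL=S FR=W RL=S RR=W
cmd 1: advance +11 → t=19, phase=(14,4,14,4) → FL=W FR=S RL=W RR=S
cmd 2: advance +4 → t=23, phase=(18,8,18,8) → FL=W FR=S RL=W RR=S
cmd 3: advance +18 → t=41, phase=(16,6,16,6) → FL=W FR=S RL=W RR=S
cmd 4: advance +19 → t=60, phase=(15,5,15,5) → FL=W FR=S RL=W RR=S
cmd 5: advance +5 → t=65, phase=(0,10,0,10) → FL=S FR=S RL=S RR=S


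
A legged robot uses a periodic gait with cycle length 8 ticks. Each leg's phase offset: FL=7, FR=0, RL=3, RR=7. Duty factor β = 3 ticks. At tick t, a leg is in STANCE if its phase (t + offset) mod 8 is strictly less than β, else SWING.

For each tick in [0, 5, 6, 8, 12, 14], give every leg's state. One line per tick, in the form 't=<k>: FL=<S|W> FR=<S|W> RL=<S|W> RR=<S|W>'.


t=0: FL=W FR=S RL=W RR=W
t=5: FL=W FR=W RL=S RR=W
t=6: FL=W FR=W RL=S RR=W
t=8: FL=W FR=S RL=W RR=W
t=12: FL=W FR=W RL=W RR=W
t=14: FL=W FR=W RL=S RR=W

t=0: phase=(7,0,3,7) vs β=3 → FL=W FR=S RL=W RR=W
t=5: phase=(4,5,0,4) vs β=3 → FL=W FR=W RL=S RR=W
t=6: phase=(5,6,1,5) vs β=3 → FL=W FR=W RL=S RR=W
t=8: phase=(7,0,3,7) vs β=3 → FL=W FR=S RL=W RR=W
t=12: phase=(3,4,7,3) vs β=3 → FL=W FR=W RL=W RR=W
t=14: phase=(5,6,1,5) vs β=3 → FL=W FR=W RL=S RR=W


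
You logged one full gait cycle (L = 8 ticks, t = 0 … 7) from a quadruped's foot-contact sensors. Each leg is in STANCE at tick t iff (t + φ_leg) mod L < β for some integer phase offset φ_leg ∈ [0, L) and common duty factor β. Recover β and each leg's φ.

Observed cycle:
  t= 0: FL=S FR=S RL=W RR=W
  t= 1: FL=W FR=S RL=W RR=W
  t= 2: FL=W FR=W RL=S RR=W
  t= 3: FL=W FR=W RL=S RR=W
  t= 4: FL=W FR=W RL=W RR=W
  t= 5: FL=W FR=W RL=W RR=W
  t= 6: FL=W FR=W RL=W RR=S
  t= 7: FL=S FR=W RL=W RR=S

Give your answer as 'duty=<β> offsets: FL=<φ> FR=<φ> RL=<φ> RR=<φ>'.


duty β = stance ticks per leg = 2
FL: stance ticks = 2; W→S at t=7 → φ=1
FR: stance ticks = 2; W→S at t=0 → φ=0
RL: stance ticks = 2; W→S at t=2 → φ=6
RR: stance ticks = 2; W→S at t=6 → φ=2

duty=2 offsets: FL=1 FR=0 RL=6 RR=2


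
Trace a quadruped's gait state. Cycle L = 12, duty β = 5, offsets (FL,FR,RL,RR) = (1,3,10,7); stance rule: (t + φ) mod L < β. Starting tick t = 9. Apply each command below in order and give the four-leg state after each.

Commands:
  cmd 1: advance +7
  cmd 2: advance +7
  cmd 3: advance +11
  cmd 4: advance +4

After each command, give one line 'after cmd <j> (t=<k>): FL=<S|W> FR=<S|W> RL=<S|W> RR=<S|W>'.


start t=9: FL=W FR=S RL=W RR=S
cmd 1: advance +7 → t=16, phase=(5,7,2,11) → FL=W FR=W RL=S RR=W
cmd 2: advance +7 → t=23, phase=(0,2,9,6) → FL=S FR=S RL=W RR=W
cmd 3: advance +11 → t=34, phase=(11,1,8,5) → FL=W FR=S RL=W RR=W
cmd 4: advance +4 → t=38, phase=(3,5,0,9) → FL=S FR=W RL=S RR=W

after cmd 1 (t=16): FL=W FR=W RL=S RR=W
after cmd 2 (t=23): FL=S FR=S RL=W RR=W
after cmd 3 (t=34): FL=W FR=S RL=W RR=W
after cmd 4 (t=38): FL=S FR=W RL=S RR=W


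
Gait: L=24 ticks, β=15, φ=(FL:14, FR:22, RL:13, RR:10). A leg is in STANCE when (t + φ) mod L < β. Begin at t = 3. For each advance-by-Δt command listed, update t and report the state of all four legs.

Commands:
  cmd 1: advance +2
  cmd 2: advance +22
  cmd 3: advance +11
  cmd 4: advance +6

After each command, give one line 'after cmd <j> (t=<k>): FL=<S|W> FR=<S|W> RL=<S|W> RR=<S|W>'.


start t=3: FL=W FR=S RL=W RR=S
cmd 1: advance +2 → t=5, phase=(19,3,18,15) → FL=W FR=S RL=W RR=W
cmd 2: advance +22 → t=27, phase=(17,1,16,13) → FL=W FR=S RL=W RR=S
cmd 3: advance +11 → t=38, phase=(4,12,3,0) → FL=S FR=S RL=S RR=S
cmd 4: advance +6 → t=44, phase=(10,18,9,6) → FL=S FR=W RL=S RR=S

after cmd 1 (t=5): FL=W FR=S RL=W RR=W
after cmd 2 (t=27): FL=W FR=S RL=W RR=S
after cmd 3 (t=38): FL=S FR=S RL=S RR=S
after cmd 4 (t=44): FL=S FR=W RL=S RR=S


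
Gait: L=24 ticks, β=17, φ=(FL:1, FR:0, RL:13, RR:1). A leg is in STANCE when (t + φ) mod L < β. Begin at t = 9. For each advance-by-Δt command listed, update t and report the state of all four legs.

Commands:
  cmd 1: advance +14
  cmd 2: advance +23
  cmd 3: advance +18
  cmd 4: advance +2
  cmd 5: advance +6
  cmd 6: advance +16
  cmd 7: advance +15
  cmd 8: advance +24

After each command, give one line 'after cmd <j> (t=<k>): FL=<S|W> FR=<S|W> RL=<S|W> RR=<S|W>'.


start t=9: FL=S FR=S RL=W RR=S
cmd 1: advance +14 → t=23, phase=(0,23,12,0) → FL=S FR=W RL=S RR=S
cmd 2: advance +23 → t=46, phase=(23,22,11,23) → FL=W FR=W RL=S RR=W
cmd 3: advance +18 → t=64, phase=(17,16,5,17) → FL=W FR=S RL=S RR=W
cmd 4: advance +2 → t=66, phase=(19,18,7,19) → FL=W FR=W RL=S RR=W
cmd 5: advance +6 → t=72, phase=(1,0,13,1) → FL=S FR=S RL=S RR=S
cmd 6: advance +16 → t=88, phase=(17,16,5,17) → FL=W FR=S RL=S RR=W
cmd 7: advance +15 → t=103, phase=(8,7,20,8) → FL=S FR=S RL=W RR=S
cmd 8: advance +24 → t=127, phase=(8,7,20,8) → FL=S FR=S RL=W RR=S

after cmd 1 (t=23): FL=S FR=W RL=S RR=S
after cmd 2 (t=46): FL=W FR=W RL=S RR=W
after cmd 3 (t=64): FL=W FR=S RL=S RR=W
after cmd 4 (t=66): FL=W FR=W RL=S RR=W
after cmd 5 (t=72): FL=S FR=S RL=S RR=S
after cmd 6 (t=88): FL=W FR=S RL=S RR=W
after cmd 7 (t=103): FL=S FR=S RL=W RR=S
after cmd 8 (t=127): FL=S FR=S RL=W RR=S


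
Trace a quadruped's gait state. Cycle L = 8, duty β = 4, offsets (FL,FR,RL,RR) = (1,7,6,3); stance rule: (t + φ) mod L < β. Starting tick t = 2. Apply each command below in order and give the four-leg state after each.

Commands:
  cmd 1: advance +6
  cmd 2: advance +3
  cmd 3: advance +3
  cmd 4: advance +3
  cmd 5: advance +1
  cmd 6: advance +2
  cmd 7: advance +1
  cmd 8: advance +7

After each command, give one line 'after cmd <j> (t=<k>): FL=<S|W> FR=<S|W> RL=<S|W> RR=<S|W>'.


after cmd 1 (t=8): FL=S FR=W RL=W RR=S
after cmd 2 (t=11): FL=W FR=S RL=S RR=W
after cmd 3 (t=14): FL=W FR=W RL=W RR=S
after cmd 4 (t=17): FL=S FR=S RL=W RR=W
after cmd 5 (t=18): FL=S FR=S RL=S RR=W
after cmd 6 (t=20): FL=W FR=S RL=S RR=W
after cmd 7 (t=21): FL=W FR=W RL=S RR=S
after cmd 8 (t=28): FL=W FR=S RL=S RR=W

start t=2: FL=S FR=S RL=S RR=W
cmd 1: advance +6 → t=8, phase=(1,7,6,3) → FL=S FR=W RL=W RR=S
cmd 2: advance +3 → t=11, phase=(4,2,1,6) → FL=W FR=S RL=S RR=W
cmd 3: advance +3 → t=14, phase=(7,5,4,1) → FL=W FR=W RL=W RR=S
cmd 4: advance +3 → t=17, phase=(2,0,7,4) → FL=S FR=S RL=W RR=W
cmd 5: advance +1 → t=18, phase=(3,1,0,5) → FL=S FR=S RL=S RR=W
cmd 6: advance +2 → t=20, phase=(5,3,2,7) → FL=W FR=S RL=S RR=W
cmd 7: advance +1 → t=21, phase=(6,4,3,0) → FL=W FR=W RL=S RR=S
cmd 8: advance +7 → t=28, phase=(5,3,2,7) → FL=W FR=S RL=S RR=W


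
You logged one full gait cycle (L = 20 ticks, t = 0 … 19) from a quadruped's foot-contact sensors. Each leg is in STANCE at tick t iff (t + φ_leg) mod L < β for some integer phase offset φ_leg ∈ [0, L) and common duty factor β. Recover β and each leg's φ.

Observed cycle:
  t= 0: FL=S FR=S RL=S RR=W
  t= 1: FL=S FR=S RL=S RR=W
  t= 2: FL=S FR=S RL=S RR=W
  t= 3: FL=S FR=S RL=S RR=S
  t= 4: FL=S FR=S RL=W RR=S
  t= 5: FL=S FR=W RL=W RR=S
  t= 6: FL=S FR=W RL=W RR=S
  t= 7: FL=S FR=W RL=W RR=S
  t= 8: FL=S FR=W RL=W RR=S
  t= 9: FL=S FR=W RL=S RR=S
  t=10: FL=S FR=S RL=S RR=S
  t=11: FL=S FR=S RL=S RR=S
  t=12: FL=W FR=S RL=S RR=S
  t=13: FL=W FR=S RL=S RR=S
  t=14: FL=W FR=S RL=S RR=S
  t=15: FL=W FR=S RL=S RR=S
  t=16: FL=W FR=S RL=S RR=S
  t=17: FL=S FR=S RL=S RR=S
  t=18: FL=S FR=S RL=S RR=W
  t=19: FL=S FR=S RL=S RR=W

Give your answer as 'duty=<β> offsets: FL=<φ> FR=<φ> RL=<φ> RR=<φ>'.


duty β = stance ticks per leg = 15
FL: stance ticks = 15; W→S at t=17 → φ=3
FR: stance ticks = 15; W→S at t=10 → φ=10
RL: stance ticks = 15; W→S at t=9 → φ=11
RR: stance ticks = 15; W→S at t=3 → φ=17

duty=15 offsets: FL=3 FR=10 RL=11 RR=17


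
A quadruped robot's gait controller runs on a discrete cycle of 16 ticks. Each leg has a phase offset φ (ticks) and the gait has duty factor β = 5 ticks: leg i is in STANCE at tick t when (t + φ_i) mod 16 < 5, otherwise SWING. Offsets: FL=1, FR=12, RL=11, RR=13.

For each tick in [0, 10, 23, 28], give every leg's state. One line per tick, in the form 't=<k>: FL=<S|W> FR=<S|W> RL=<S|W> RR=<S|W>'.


t=0: phase=(1,12,11,13) vs β=5 → FL=S FR=W RL=W RR=W
t=10: phase=(11,6,5,7) vs β=5 → FL=W FR=W RL=W RR=W
t=23: phase=(8,3,2,4) vs β=5 → FL=W FR=S RL=S RR=S
t=28: phase=(13,8,7,9) vs β=5 → FL=W FR=W RL=W RR=W

t=0: FL=S FR=W RL=W RR=W
t=10: FL=W FR=W RL=W RR=W
t=23: FL=W FR=S RL=S RR=S
t=28: FL=W FR=W RL=W RR=W


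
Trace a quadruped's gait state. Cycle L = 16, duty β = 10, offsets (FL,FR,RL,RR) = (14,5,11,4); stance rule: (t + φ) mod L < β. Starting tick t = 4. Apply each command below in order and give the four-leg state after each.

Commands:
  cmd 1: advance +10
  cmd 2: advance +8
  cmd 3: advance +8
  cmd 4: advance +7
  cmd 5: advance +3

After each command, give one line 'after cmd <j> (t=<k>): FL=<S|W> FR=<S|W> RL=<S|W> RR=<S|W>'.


start t=4: FL=S FR=S RL=W RR=S
cmd 1: advance +10 → t=14, phase=(12,3,9,2) → FL=W FR=S RL=S RR=S
cmd 2: advance +8 → t=22, phase=(4,11,1,10) → FL=S FR=W RL=S RR=W
cmd 3: advance +8 → t=30, phase=(12,3,9,2) → FL=W FR=S RL=S RR=S
cmd 4: advance +7 → t=37, phase=(3,10,0,9) → FL=S FR=W RL=S RR=S
cmd 5: advance +3 → t=40, phase=(6,13,3,12) → FL=S FR=W RL=S RR=W

after cmd 1 (t=14): FL=W FR=S RL=S RR=S
after cmd 2 (t=22): FL=S FR=W RL=S RR=W
after cmd 3 (t=30): FL=W FR=S RL=S RR=S
after cmd 4 (t=37): FL=S FR=W RL=S RR=S
after cmd 5 (t=40): FL=S FR=W RL=S RR=W


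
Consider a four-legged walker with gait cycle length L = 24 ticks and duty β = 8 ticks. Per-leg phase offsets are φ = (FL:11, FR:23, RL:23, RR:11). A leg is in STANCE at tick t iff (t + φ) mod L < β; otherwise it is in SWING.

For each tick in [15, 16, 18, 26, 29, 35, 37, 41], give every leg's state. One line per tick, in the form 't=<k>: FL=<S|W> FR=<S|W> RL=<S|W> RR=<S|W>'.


t=15: phase=(2,14,14,2) vs β=8 → FL=S FR=W RL=W RR=S
t=16: phase=(3,15,15,3) vs β=8 → FL=S FR=W RL=W RR=S
t=18: phase=(5,17,17,5) vs β=8 → FL=S FR=W RL=W RR=S
t=26: phase=(13,1,1,13) vs β=8 → FL=W FR=S RL=S RR=W
t=29: phase=(16,4,4,16) vs β=8 → FL=W FR=S RL=S RR=W
t=35: phase=(22,10,10,22) vs β=8 → FL=W FR=W RL=W RR=W
t=37: phase=(0,12,12,0) vs β=8 → FL=S FR=W RL=W RR=S
t=41: phase=(4,16,16,4) vs β=8 → FL=S FR=W RL=W RR=S

t=15: FL=S FR=W RL=W RR=S
t=16: FL=S FR=W RL=W RR=S
t=18: FL=S FR=W RL=W RR=S
t=26: FL=W FR=S RL=S RR=W
t=29: FL=W FR=S RL=S RR=W
t=35: FL=W FR=W RL=W RR=W
t=37: FL=S FR=W RL=W RR=S
t=41: FL=S FR=W RL=W RR=S


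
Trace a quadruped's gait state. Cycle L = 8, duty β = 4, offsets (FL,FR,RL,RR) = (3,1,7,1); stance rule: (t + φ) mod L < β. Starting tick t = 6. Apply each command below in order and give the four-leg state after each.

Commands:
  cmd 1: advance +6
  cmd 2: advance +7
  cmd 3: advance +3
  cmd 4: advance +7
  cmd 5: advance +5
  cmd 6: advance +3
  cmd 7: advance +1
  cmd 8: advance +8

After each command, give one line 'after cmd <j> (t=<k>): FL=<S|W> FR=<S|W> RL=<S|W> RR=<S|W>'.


after cmd 1 (t=12): FL=W FR=W RL=S RR=W
after cmd 2 (t=19): FL=W FR=W RL=S RR=W
after cmd 3 (t=22): FL=S FR=W RL=W RR=W
after cmd 4 (t=29): FL=S FR=W RL=W RR=W
after cmd 5 (t=34): FL=W FR=S RL=S RR=S
after cmd 6 (t=37): FL=S FR=W RL=W RR=W
after cmd 7 (t=38): FL=S FR=W RL=W RR=W
after cmd 8 (t=46): FL=S FR=W RL=W RR=W

start t=6: FL=S FR=W RL=W RR=W
cmd 1: advance +6 → t=12, phase=(7,5,3,5) → FL=W FR=W RL=S RR=W
cmd 2: advance +7 → t=19, phase=(6,4,2,4) → FL=W FR=W RL=S RR=W
cmd 3: advance +3 → t=22, phase=(1,7,5,7) → FL=S FR=W RL=W RR=W
cmd 4: advance +7 → t=29, phase=(0,6,4,6) → FL=S FR=W RL=W RR=W
cmd 5: advance +5 → t=34, phase=(5,3,1,3) → FL=W FR=S RL=S RR=S
cmd 6: advance +3 → t=37, phase=(0,6,4,6) → FL=S FR=W RL=W RR=W
cmd 7: advance +1 → t=38, phase=(1,7,5,7) → FL=S FR=W RL=W RR=W
cmd 8: advance +8 → t=46, phase=(1,7,5,7) → FL=S FR=W RL=W RR=W


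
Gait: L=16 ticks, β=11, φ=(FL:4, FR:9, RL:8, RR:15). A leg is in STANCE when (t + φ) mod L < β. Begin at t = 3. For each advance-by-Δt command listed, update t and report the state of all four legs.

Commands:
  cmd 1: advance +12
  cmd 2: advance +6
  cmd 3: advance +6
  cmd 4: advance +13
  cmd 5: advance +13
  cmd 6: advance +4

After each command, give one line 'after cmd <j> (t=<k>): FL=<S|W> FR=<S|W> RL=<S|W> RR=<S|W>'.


after cmd 1 (t=15): FL=S FR=S RL=S RR=W
after cmd 2 (t=21): FL=S FR=W RL=W RR=S
after cmd 3 (t=27): FL=W FR=S RL=S RR=S
after cmd 4 (t=40): FL=W FR=S RL=S RR=S
after cmd 5 (t=53): FL=S FR=W RL=W RR=S
after cmd 6 (t=57): FL=W FR=S RL=S RR=S

start t=3: FL=S FR=W RL=W RR=S
cmd 1: advance +12 → t=15, phase=(3,8,7,14) → FL=S FR=S RL=S RR=W
cmd 2: advance +6 → t=21, phase=(9,14,13,4) → FL=S FR=W RL=W RR=S
cmd 3: advance +6 → t=27, phase=(15,4,3,10) → FL=W FR=S RL=S RR=S
cmd 4: advance +13 → t=40, phase=(12,1,0,7) → FL=W FR=S RL=S RR=S
cmd 5: advance +13 → t=53, phase=(9,14,13,4) → FL=S FR=W RL=W RR=S
cmd 6: advance +4 → t=57, phase=(13,2,1,8) → FL=W FR=S RL=S RR=S


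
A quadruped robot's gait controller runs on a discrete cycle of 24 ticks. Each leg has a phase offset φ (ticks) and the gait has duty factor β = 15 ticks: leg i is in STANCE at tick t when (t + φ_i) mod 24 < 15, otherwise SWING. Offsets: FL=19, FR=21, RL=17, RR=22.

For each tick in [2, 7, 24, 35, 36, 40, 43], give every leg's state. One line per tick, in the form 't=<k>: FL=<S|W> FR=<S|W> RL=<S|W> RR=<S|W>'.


t=2: phase=(21,23,19,0) vs β=15 → FL=W FR=W RL=W RR=S
t=7: phase=(2,4,0,5) vs β=15 → FL=S FR=S RL=S RR=S
t=24: phase=(19,21,17,22) vs β=15 → FL=W FR=W RL=W RR=W
t=35: phase=(6,8,4,9) vs β=15 → FL=S FR=S RL=S RR=S
t=36: phase=(7,9,5,10) vs β=15 → FL=S FR=S RL=S RR=S
t=40: phase=(11,13,9,14) vs β=15 → FL=S FR=S RL=S RR=S
t=43: phase=(14,16,12,17) vs β=15 → FL=S FR=W RL=S RR=W

t=2: FL=W FR=W RL=W RR=S
t=7: FL=S FR=S RL=S RR=S
t=24: FL=W FR=W RL=W RR=W
t=35: FL=S FR=S RL=S RR=S
t=36: FL=S FR=S RL=S RR=S
t=40: FL=S FR=S RL=S RR=S
t=43: FL=S FR=W RL=S RR=W


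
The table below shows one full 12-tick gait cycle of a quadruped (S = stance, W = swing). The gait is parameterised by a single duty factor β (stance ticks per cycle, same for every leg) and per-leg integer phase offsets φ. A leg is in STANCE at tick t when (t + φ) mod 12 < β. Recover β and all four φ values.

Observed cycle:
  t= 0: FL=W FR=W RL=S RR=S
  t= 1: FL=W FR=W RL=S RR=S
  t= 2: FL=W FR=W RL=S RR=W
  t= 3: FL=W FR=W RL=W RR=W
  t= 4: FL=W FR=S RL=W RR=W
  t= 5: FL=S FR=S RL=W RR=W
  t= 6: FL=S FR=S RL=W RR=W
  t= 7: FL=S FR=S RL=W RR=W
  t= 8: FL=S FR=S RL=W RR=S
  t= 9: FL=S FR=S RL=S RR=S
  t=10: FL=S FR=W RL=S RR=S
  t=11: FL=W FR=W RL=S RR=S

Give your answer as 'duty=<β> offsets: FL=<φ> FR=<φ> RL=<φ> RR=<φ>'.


duty β = stance ticks per leg = 6
FL: stance ticks = 6; W→S at t=5 → φ=7
FR: stance ticks = 6; W→S at t=4 → φ=8
RL: stance ticks = 6; W→S at t=9 → φ=3
RR: stance ticks = 6; W→S at t=8 → φ=4

duty=6 offsets: FL=7 FR=8 RL=3 RR=4


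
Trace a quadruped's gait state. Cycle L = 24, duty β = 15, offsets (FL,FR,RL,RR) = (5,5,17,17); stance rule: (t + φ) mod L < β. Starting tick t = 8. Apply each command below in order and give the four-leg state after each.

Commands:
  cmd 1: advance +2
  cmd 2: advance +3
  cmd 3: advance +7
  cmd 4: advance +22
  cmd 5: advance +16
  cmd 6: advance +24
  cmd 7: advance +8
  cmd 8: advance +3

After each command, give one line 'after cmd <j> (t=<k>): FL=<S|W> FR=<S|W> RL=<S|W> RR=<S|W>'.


after cmd 1 (t=10): FL=W FR=W RL=S RR=S
after cmd 2 (t=13): FL=W FR=W RL=S RR=S
after cmd 3 (t=20): FL=S FR=S RL=S RR=S
after cmd 4 (t=42): FL=W FR=W RL=S RR=S
after cmd 5 (t=58): FL=W FR=W RL=S RR=S
after cmd 6 (t=82): FL=W FR=W RL=S RR=S
after cmd 7 (t=90): FL=W FR=W RL=S RR=S
after cmd 8 (t=93): FL=S FR=S RL=S RR=S

start t=8: FL=S FR=S RL=S RR=S
cmd 1: advance +2 → t=10, phase=(15,15,3,3) → FL=W FR=W RL=S RR=S
cmd 2: advance +3 → t=13, phase=(18,18,6,6) → FL=W FR=W RL=S RR=S
cmd 3: advance +7 → t=20, phase=(1,1,13,13) → FL=S FR=S RL=S RR=S
cmd 4: advance +22 → t=42, phase=(23,23,11,11) → FL=W FR=W RL=S RR=S
cmd 5: advance +16 → t=58, phase=(15,15,3,3) → FL=W FR=W RL=S RR=S
cmd 6: advance +24 → t=82, phase=(15,15,3,3) → FL=W FR=W RL=S RR=S
cmd 7: advance +8 → t=90, phase=(23,23,11,11) → FL=W FR=W RL=S RR=S
cmd 8: advance +3 → t=93, phase=(2,2,14,14) → FL=S FR=S RL=S RR=S


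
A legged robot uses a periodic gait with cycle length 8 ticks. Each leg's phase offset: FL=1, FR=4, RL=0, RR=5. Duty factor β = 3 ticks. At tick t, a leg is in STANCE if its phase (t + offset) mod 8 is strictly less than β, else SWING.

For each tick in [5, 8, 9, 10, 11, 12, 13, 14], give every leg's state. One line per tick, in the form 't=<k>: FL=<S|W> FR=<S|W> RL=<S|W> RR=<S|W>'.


t=5: FL=W FR=S RL=W RR=S
t=8: FL=S FR=W RL=S RR=W
t=9: FL=S FR=W RL=S RR=W
t=10: FL=W FR=W RL=S RR=W
t=11: FL=W FR=W RL=W RR=S
t=12: FL=W FR=S RL=W RR=S
t=13: FL=W FR=S RL=W RR=S
t=14: FL=W FR=S RL=W RR=W

t=5: phase=(6,1,5,2) vs β=3 → FL=W FR=S RL=W RR=S
t=8: phase=(1,4,0,5) vs β=3 → FL=S FR=W RL=S RR=W
t=9: phase=(2,5,1,6) vs β=3 → FL=S FR=W RL=S RR=W
t=10: phase=(3,6,2,7) vs β=3 → FL=W FR=W RL=S RR=W
t=11: phase=(4,7,3,0) vs β=3 → FL=W FR=W RL=W RR=S
t=12: phase=(5,0,4,1) vs β=3 → FL=W FR=S RL=W RR=S
t=13: phase=(6,1,5,2) vs β=3 → FL=W FR=S RL=W RR=S
t=14: phase=(7,2,6,3) vs β=3 → FL=W FR=S RL=W RR=W


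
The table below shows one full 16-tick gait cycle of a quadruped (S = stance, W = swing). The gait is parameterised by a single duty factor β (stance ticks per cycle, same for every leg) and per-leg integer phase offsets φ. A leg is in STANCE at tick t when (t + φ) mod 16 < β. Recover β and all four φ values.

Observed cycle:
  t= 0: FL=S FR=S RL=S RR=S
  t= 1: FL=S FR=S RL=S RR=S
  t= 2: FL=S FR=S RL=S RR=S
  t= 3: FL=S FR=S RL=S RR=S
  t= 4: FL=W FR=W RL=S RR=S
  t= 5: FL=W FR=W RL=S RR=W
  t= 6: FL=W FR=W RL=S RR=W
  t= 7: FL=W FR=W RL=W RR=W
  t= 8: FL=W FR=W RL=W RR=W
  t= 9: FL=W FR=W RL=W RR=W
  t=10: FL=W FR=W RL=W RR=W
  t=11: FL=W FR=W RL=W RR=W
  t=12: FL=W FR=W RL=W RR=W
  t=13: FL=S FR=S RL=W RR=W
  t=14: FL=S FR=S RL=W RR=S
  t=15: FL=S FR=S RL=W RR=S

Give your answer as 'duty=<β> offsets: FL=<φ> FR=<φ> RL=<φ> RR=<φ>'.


duty=7 offsets: FL=3 FR=3 RL=0 RR=2

duty β = stance ticks per leg = 7
FL: stance ticks = 7; W→S at t=13 → φ=3
FR: stance ticks = 7; W→S at t=13 → φ=3
RL: stance ticks = 7; W→S at t=0 → φ=0
RR: stance ticks = 7; W→S at t=14 → φ=2


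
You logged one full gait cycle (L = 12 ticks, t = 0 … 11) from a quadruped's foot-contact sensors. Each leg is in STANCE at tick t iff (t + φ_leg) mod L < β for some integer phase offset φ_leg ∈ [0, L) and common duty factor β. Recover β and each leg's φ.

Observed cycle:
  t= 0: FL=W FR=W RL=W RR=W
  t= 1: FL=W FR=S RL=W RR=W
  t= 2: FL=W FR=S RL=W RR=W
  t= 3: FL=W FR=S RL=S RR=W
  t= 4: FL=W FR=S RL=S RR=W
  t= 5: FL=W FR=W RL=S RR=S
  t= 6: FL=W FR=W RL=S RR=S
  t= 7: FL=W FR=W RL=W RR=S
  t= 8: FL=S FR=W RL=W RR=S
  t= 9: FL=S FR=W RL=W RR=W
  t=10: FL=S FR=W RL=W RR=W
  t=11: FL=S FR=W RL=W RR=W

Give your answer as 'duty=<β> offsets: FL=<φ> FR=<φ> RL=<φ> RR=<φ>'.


duty=4 offsets: FL=4 FR=11 RL=9 RR=7

duty β = stance ticks per leg = 4
FL: stance ticks = 4; W→S at t=8 → φ=4
FR: stance ticks = 4; W→S at t=1 → φ=11
RL: stance ticks = 4; W→S at t=3 → φ=9
RR: stance ticks = 4; W→S at t=5 → φ=7


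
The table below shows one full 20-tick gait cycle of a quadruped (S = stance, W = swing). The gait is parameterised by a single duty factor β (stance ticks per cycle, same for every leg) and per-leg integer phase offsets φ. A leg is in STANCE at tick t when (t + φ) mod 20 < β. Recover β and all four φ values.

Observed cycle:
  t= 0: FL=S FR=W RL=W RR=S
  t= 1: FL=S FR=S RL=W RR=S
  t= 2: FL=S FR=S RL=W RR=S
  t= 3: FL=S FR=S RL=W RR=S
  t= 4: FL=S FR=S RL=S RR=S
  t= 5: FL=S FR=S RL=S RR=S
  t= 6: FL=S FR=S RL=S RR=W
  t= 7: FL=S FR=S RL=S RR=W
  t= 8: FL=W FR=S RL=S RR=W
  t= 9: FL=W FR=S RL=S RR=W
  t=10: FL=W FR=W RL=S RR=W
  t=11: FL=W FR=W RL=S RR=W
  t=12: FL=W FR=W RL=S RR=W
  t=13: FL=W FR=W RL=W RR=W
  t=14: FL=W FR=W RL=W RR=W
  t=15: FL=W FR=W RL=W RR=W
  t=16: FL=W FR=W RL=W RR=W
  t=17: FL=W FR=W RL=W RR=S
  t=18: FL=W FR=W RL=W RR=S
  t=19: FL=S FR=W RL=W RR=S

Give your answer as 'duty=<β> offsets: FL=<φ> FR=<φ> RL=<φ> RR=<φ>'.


duty β = stance ticks per leg = 9
FL: stance ticks = 9; W→S at t=19 → φ=1
FR: stance ticks = 9; W→S at t=1 → φ=19
RL: stance ticks = 9; W→S at t=4 → φ=16
RR: stance ticks = 9; W→S at t=17 → φ=3

duty=9 offsets: FL=1 FR=19 RL=16 RR=3


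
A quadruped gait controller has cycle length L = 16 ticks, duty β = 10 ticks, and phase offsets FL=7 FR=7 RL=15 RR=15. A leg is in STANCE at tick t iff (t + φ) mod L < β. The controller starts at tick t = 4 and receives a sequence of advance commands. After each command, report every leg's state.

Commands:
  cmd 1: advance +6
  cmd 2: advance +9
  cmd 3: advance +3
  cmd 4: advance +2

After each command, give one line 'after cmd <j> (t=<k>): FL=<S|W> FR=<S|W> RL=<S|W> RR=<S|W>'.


after cmd 1 (t=10): FL=S FR=S RL=S RR=S
after cmd 2 (t=19): FL=W FR=W RL=S RR=S
after cmd 3 (t=22): FL=W FR=W RL=S RR=S
after cmd 4 (t=24): FL=W FR=W RL=S RR=S

start t=4: FL=W FR=W RL=S RR=S
cmd 1: advance +6 → t=10, phase=(1,1,9,9) → FL=S FR=S RL=S RR=S
cmd 2: advance +9 → t=19, phase=(10,10,2,2) → FL=W FR=W RL=S RR=S
cmd 3: advance +3 → t=22, phase=(13,13,5,5) → FL=W FR=W RL=S RR=S
cmd 4: advance +2 → t=24, phase=(15,15,7,7) → FL=W FR=W RL=S RR=S


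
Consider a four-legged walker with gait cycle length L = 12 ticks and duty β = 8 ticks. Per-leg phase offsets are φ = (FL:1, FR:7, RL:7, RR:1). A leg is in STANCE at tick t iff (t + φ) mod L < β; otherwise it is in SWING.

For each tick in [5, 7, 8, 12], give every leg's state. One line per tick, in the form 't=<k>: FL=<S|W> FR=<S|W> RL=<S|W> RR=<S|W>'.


t=5: FL=S FR=S RL=S RR=S
t=7: FL=W FR=S RL=S RR=W
t=8: FL=W FR=S RL=S RR=W
t=12: FL=S FR=S RL=S RR=S

t=5: phase=(6,0,0,6) vs β=8 → FL=S FR=S RL=S RR=S
t=7: phase=(8,2,2,8) vs β=8 → FL=W FR=S RL=S RR=W
t=8: phase=(9,3,3,9) vs β=8 → FL=W FR=S RL=S RR=W
t=12: phase=(1,7,7,1) vs β=8 → FL=S FR=S RL=S RR=S


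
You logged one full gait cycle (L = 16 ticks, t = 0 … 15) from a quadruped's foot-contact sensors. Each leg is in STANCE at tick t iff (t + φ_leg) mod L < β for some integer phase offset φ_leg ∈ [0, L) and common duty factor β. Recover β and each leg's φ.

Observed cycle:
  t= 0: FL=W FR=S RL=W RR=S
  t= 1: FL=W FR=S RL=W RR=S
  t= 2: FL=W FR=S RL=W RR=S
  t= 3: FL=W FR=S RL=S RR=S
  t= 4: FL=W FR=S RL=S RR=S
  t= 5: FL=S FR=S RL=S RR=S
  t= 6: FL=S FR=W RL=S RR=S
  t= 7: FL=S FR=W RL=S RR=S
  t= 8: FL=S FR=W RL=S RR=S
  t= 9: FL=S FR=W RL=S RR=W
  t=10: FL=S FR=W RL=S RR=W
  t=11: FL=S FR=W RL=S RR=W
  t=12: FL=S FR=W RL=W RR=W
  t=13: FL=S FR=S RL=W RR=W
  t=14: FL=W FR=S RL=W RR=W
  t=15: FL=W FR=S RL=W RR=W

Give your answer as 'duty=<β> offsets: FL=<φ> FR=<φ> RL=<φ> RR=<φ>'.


duty β = stance ticks per leg = 9
FL: stance ticks = 9; W→S at t=5 → φ=11
FR: stance ticks = 9; W→S at t=13 → φ=3
RL: stance ticks = 9; W→S at t=3 → φ=13
RR: stance ticks = 9; W→S at t=0 → φ=0

duty=9 offsets: FL=11 FR=3 RL=13 RR=0
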